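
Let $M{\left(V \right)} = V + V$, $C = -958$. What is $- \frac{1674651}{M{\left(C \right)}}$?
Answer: $\frac{1674651}{1916} \approx 874.04$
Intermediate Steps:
$M{\left(V \right)} = 2 V$
$- \frac{1674651}{M{\left(C \right)}} = - \frac{1674651}{2 \left(-958\right)} = - \frac{1674651}{-1916} = \left(-1674651\right) \left(- \frac{1}{1916}\right) = \frac{1674651}{1916}$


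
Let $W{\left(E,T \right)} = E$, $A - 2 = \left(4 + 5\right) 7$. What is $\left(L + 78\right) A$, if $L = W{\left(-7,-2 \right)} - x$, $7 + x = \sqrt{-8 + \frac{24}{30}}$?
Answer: $5070 - 78 i \sqrt{5} \approx 5070.0 - 174.41 i$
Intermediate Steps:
$A = 65$ ($A = 2 + \left(4 + 5\right) 7 = 2 + 9 \cdot 7 = 2 + 63 = 65$)
$x = -7 + \frac{6 i \sqrt{5}}{5}$ ($x = -7 + \sqrt{-8 + \frac{24}{30}} = -7 + \sqrt{-8 + 24 \cdot \frac{1}{30}} = -7 + \sqrt{-8 + \frac{4}{5}} = -7 + \sqrt{- \frac{36}{5}} = -7 + \frac{6 i \sqrt{5}}{5} \approx -7.0 + 2.6833 i$)
$L = - \frac{6 i \sqrt{5}}{5}$ ($L = -7 - \left(-7 + \frac{6 i \sqrt{5}}{5}\right) = -7 + \left(7 - \frac{6 i \sqrt{5}}{5}\right) = - \frac{6 i \sqrt{5}}{5} \approx - 2.6833 i$)
$\left(L + 78\right) A = \left(- \frac{6 i \sqrt{5}}{5} + 78\right) 65 = \left(78 - \frac{6 i \sqrt{5}}{5}\right) 65 = 5070 - 78 i \sqrt{5}$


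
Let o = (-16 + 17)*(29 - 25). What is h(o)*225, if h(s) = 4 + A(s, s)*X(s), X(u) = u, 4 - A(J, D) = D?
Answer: 900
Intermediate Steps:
A(J, D) = 4 - D
o = 4 (o = 1*4 = 4)
h(s) = 4 + s*(4 - s) (h(s) = 4 + (4 - s)*s = 4 + s*(4 - s))
h(o)*225 = (4 - 1*4*(-4 + 4))*225 = (4 - 1*4*0)*225 = (4 + 0)*225 = 4*225 = 900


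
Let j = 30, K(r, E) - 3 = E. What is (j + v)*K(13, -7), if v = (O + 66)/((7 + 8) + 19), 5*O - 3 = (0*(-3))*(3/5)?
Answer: -10866/85 ≈ -127.84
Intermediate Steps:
K(r, E) = 3 + E
O = 3/5 (O = 3/5 + ((0*(-3))*(3/5))/5 = 3/5 + (0*(3*(1/5)))/5 = 3/5 + (0*(3/5))/5 = 3/5 + (1/5)*0 = 3/5 + 0 = 3/5 ≈ 0.60000)
v = 333/170 (v = (3/5 + 66)/((7 + 8) + 19) = 333/(5*(15 + 19)) = (333/5)/34 = (333/5)*(1/34) = 333/170 ≈ 1.9588)
(j + v)*K(13, -7) = (30 + 333/170)*(3 - 7) = (5433/170)*(-4) = -10866/85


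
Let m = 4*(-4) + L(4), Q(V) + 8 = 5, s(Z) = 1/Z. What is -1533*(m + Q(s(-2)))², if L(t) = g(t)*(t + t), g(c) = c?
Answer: -259077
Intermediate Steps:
Q(V) = -3 (Q(V) = -8 + 5 = -3)
L(t) = 2*t² (L(t) = t*(t + t) = t*(2*t) = 2*t²)
m = 16 (m = 4*(-4) + 2*4² = -16 + 2*16 = -16 + 32 = 16)
-1533*(m + Q(s(-2)))² = -1533*(16 - 3)² = -1533*13² = -1533*169 = -259077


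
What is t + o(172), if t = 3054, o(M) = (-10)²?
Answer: 3154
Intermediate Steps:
o(M) = 100
t + o(172) = 3054 + 100 = 3154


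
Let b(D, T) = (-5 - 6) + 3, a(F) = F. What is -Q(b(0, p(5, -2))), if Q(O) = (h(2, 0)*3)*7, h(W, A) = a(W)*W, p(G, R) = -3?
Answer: -84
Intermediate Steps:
b(D, T) = -8 (b(D, T) = -11 + 3 = -8)
h(W, A) = W² (h(W, A) = W*W = W²)
Q(O) = 84 (Q(O) = (2²*3)*7 = (4*3)*7 = 12*7 = 84)
-Q(b(0, p(5, -2))) = -1*84 = -84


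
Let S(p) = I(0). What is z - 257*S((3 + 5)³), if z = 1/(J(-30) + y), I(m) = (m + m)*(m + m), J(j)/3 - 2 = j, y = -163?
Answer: -1/247 ≈ -0.0040486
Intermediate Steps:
J(j) = 6 + 3*j
I(m) = 4*m² (I(m) = (2*m)*(2*m) = 4*m²)
S(p) = 0 (S(p) = 4*0² = 4*0 = 0)
z = -1/247 (z = 1/((6 + 3*(-30)) - 163) = 1/((6 - 90) - 163) = 1/(-84 - 163) = 1/(-247) = -1/247 ≈ -0.0040486)
z - 257*S((3 + 5)³) = -1/247 - 257*0 = -1/247 + 0 = -1/247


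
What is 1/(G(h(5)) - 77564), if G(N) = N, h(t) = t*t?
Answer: -1/77539 ≈ -1.2897e-5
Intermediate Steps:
h(t) = t**2
1/(G(h(5)) - 77564) = 1/(5**2 - 77564) = 1/(25 - 77564) = 1/(-77539) = -1/77539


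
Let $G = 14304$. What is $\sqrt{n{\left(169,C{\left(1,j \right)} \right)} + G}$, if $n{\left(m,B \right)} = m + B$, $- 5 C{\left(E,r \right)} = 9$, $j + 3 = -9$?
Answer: $\frac{2 \sqrt{90445}}{5} \approx 120.3$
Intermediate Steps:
$j = -12$ ($j = -3 - 9 = -12$)
$C{\left(E,r \right)} = - \frac{9}{5}$ ($C{\left(E,r \right)} = \left(- \frac{1}{5}\right) 9 = - \frac{9}{5}$)
$n{\left(m,B \right)} = B + m$
$\sqrt{n{\left(169,C{\left(1,j \right)} \right)} + G} = \sqrt{\left(- \frac{9}{5} + 169\right) + 14304} = \sqrt{\frac{836}{5} + 14304} = \sqrt{\frac{72356}{5}} = \frac{2 \sqrt{90445}}{5}$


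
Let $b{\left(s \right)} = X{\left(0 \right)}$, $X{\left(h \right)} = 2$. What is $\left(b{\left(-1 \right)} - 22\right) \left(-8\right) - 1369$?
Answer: $-1209$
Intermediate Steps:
$b{\left(s \right)} = 2$
$\left(b{\left(-1 \right)} - 22\right) \left(-8\right) - 1369 = \left(2 - 22\right) \left(-8\right) - 1369 = \left(-20\right) \left(-8\right) - 1369 = 160 - 1369 = -1209$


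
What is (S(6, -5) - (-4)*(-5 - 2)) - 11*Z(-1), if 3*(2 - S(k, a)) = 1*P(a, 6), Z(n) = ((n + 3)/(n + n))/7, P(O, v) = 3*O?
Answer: -136/7 ≈ -19.429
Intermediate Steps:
Z(n) = (3 + n)/(14*n) (Z(n) = ((3 + n)/((2*n)))*(1/7) = ((3 + n)*(1/(2*n)))*(1/7) = ((3 + n)/(2*n))*(1/7) = (3 + n)/(14*n))
S(k, a) = 2 - a (S(k, a) = 2 - 3*a/3 = 2 - a)
(S(6, -5) - (-4)*(-5 - 2)) - 11*Z(-1) = ((2 - 1*(-5)) - (-4)*(-5 - 2)) - 11*(3 - 1)/(14*(-1)) = ((2 + 5) - (-4)*(-7)) - 11*(-1)*2/14 = (7 - 1*28) - 11*(-1/7) = (7 - 28) + 11/7 = -21 + 11/7 = -136/7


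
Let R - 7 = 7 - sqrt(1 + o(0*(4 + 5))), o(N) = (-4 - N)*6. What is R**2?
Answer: (14 - I*sqrt(23))**2 ≈ 173.0 - 134.28*I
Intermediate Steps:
o(N) = -24 - 6*N
R = 14 - I*sqrt(23) (R = 7 + (7 - sqrt(1 + (-24 - 0*(4 + 5)))) = 7 + (7 - sqrt(1 + (-24 - 0*9))) = 7 + (7 - sqrt(1 + (-24 - 6*0))) = 7 + (7 - sqrt(1 + (-24 + 0))) = 7 + (7 - sqrt(1 - 24)) = 7 + (7 - sqrt(-23)) = 7 + (7 - I*sqrt(23)) = 14 - I*sqrt(23) ≈ 14.0 - 4.7958*I)
R**2 = (14 - I*sqrt(23))**2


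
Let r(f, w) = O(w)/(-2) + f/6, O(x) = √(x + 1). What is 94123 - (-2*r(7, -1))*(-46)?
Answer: 282047/3 ≈ 94016.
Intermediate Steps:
O(x) = √(1 + x)
r(f, w) = -√(1 + w)/2 + f/6 (r(f, w) = √(1 + w)/(-2) + f/6 = √(1 + w)*(-½) + f*(⅙) = -√(1 + w)/2 + f/6)
94123 - (-2*r(7, -1))*(-46) = 94123 - (-2*(-√(1 - 1)/2 + (⅙)*7))*(-46) = 94123 - (-2*(-√0/2 + 7/6))*(-46) = 94123 - (-2*(-½*0 + 7/6))*(-46) = 94123 - (-2*(0 + 7/6))*(-46) = 94123 - (-2*7/6)*(-46) = 94123 - (-7)*(-46)/3 = 94123 - 1*322/3 = 94123 - 322/3 = 282047/3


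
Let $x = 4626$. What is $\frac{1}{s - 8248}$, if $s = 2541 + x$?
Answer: $- \frac{1}{1081} \approx -0.00092507$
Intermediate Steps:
$s = 7167$ ($s = 2541 + 4626 = 7167$)
$\frac{1}{s - 8248} = \frac{1}{7167 - 8248} = \frac{1}{-1081} = - \frac{1}{1081}$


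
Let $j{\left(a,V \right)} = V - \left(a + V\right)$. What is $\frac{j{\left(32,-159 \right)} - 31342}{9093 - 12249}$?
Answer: $\frac{5229}{526} \approx 9.9411$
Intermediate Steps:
$j{\left(a,V \right)} = - a$ ($j{\left(a,V \right)} = V - \left(V + a\right) = - a$)
$\frac{j{\left(32,-159 \right)} - 31342}{9093 - 12249} = \frac{\left(-1\right) 32 - 31342}{9093 - 12249} = \frac{-32 - 31342}{-3156} = \left(-31374\right) \left(- \frac{1}{3156}\right) = \frac{5229}{526}$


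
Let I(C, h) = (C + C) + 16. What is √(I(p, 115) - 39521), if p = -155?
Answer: I*√39815 ≈ 199.54*I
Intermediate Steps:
I(C, h) = 16 + 2*C (I(C, h) = 2*C + 16 = 16 + 2*C)
√(I(p, 115) - 39521) = √((16 + 2*(-155)) - 39521) = √((16 - 310) - 39521) = √(-294 - 39521) = √(-39815) = I*√39815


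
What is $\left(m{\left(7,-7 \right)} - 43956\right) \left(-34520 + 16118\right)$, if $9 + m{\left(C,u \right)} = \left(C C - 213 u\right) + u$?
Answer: $780833664$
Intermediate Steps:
$m{\left(C,u \right)} = -9 + C^{2} - 212 u$ ($m{\left(C,u \right)} = -9 + \left(\left(C C - 213 u\right) + u\right) = -9 + \left(\left(C^{2} - 213 u\right) + u\right) = -9 + \left(C^{2} - 212 u\right) = -9 + C^{2} - 212 u$)
$\left(m{\left(7,-7 \right)} - 43956\right) \left(-34520 + 16118\right) = \left(\left(-9 + 7^{2} - -1484\right) - 43956\right) \left(-34520 + 16118\right) = \left(\left(-9 + 49 + 1484\right) - 43956\right) \left(-18402\right) = \left(1524 - 43956\right) \left(-18402\right) = \left(-42432\right) \left(-18402\right) = 780833664$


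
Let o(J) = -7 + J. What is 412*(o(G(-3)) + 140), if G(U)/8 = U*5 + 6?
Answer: 25132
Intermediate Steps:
G(U) = 48 + 40*U (G(U) = 8*(U*5 + 6) = 8*(5*U + 6) = 8*(6 + 5*U) = 48 + 40*U)
412*(o(G(-3)) + 140) = 412*((-7 + (48 + 40*(-3))) + 140) = 412*((-7 + (48 - 120)) + 140) = 412*((-7 - 72) + 140) = 412*(-79 + 140) = 412*61 = 25132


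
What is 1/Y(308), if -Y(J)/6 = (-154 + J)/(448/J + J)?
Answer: -851/2541 ≈ -0.33491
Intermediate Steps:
Y(J) = -6*(-154 + J)/(J + 448/J) (Y(J) = -6*(-154 + J)/(448/J + J) = -6*(-154 + J)/(J + 448/J))
1/Y(308) = 1/(6*308*(154 - 1*308)/(448 + 308²)) = 1/(6*308*(154 - 308)/(448 + 94864)) = 1/(6*308*(-154)/95312) = 1/(6*308*(1/95312)*(-154)) = 1/(-2541/851) = -851/2541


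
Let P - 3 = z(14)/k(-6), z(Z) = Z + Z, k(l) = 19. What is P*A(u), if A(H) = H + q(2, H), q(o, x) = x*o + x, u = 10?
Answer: 3400/19 ≈ 178.95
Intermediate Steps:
q(o, x) = x + o*x (q(o, x) = o*x + x = x + o*x)
z(Z) = 2*Z
A(H) = 4*H (A(H) = H + H*(1 + 2) = H + H*3 = H + 3*H = 4*H)
P = 85/19 (P = 3 + (2*14)/19 = 3 + 28*(1/19) = 3 + 28/19 = 85/19 ≈ 4.4737)
P*A(u) = 85*(4*10)/19 = (85/19)*40 = 3400/19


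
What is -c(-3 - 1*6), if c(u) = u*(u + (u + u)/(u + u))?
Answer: -72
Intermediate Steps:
c(u) = u*(1 + u) (c(u) = u*(u + (2*u)/((2*u))) = u*(u + (2*u)*(1/(2*u))) = u*(u + 1) = u*(1 + u))
-c(-3 - 1*6) = -(-3 - 1*6)*(1 + (-3 - 1*6)) = -(-3 - 6)*(1 + (-3 - 6)) = -(-9)*(1 - 9) = -(-9)*(-8) = -1*72 = -72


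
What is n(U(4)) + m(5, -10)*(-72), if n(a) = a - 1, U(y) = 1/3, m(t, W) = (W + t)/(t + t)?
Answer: 106/3 ≈ 35.333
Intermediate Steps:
m(t, W) = (W + t)/(2*t) (m(t, W) = (W + t)/((2*t)) = (W + t)*(1/(2*t)) = (W + t)/(2*t))
U(y) = 1/3
n(a) = -1 + a
n(U(4)) + m(5, -10)*(-72) = (-1 + 1/3) + ((1/2)*(-10 + 5)/5)*(-72) = -2/3 + ((1/2)*(1/5)*(-5))*(-72) = -2/3 - 1/2*(-72) = -2/3 + 36 = 106/3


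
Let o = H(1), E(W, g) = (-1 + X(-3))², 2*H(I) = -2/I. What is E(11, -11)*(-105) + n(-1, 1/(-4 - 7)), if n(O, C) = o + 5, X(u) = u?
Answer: -1676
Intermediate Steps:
H(I) = -1/I (H(I) = (-2/I)/2 = -1/I)
E(W, g) = 16 (E(W, g) = (-1 - 3)² = (-4)² = 16)
o = -1 (o = -1/1 = -1*1 = -1)
n(O, C) = 4 (n(O, C) = -1 + 5 = 4)
E(11, -11)*(-105) + n(-1, 1/(-4 - 7)) = 16*(-105) + 4 = -1680 + 4 = -1676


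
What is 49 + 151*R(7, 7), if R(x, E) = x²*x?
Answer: 51842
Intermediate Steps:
R(x, E) = x³
49 + 151*R(7, 7) = 49 + 151*7³ = 49 + 151*343 = 49 + 51793 = 51842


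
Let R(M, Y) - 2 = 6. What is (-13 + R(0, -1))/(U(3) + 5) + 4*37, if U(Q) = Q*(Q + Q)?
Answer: 3399/23 ≈ 147.78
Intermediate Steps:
R(M, Y) = 8 (R(M, Y) = 2 + 6 = 8)
U(Q) = 2*Q**2 (U(Q) = Q*(2*Q) = 2*Q**2)
(-13 + R(0, -1))/(U(3) + 5) + 4*37 = (-13 + 8)/(2*3**2 + 5) + 4*37 = -5/(2*9 + 5) + 148 = -5/(18 + 5) + 148 = -5/23 + 148 = 3399/23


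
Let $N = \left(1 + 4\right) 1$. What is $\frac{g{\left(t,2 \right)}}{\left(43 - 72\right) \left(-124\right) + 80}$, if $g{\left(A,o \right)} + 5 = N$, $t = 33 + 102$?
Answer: $0$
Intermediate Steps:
$N = 5$ ($N = 5 \cdot 1 = 5$)
$t = 135$
$g{\left(A,o \right)} = 0$ ($g{\left(A,o \right)} = -5 + 5 = 0$)
$\frac{g{\left(t,2 \right)}}{\left(43 - 72\right) \left(-124\right) + 80} = \frac{0}{\left(43 - 72\right) \left(-124\right) + 80} = \frac{0}{\left(-29\right) \left(-124\right) + 80} = \frac{0}{3596 + 80} = \frac{0}{3676} = 0 \cdot \frac{1}{3676} = 0$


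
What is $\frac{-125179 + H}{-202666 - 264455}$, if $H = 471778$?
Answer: $- \frac{115533}{155707} \approx -0.74199$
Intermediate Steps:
$\frac{-125179 + H}{-202666 - 264455} = \frac{-125179 + 471778}{-202666 - 264455} = \frac{346599}{-467121} = 346599 \left(- \frac{1}{467121}\right) = - \frac{115533}{155707}$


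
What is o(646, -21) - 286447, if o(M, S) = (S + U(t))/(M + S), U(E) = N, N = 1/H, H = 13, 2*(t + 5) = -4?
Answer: -2327382147/8125 ≈ -2.8645e+5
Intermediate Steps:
t = -7 (t = -5 + (½)*(-4) = -5 - 2 = -7)
N = 1/13 ≈ 0.076923
U(E) = 1/13
o(M, S) = (1/13 + S)/(M + S) (o(M, S) = (S + 1/13)/(M + S) = (1/13 + S)/(M + S))
o(646, -21) - 286447 = (1/13 - 21)/(646 - 21) - 286447 = -272/13/625 - 286447 = (1/625)*(-272/13) - 286447 = -272/8125 - 286447 = -2327382147/8125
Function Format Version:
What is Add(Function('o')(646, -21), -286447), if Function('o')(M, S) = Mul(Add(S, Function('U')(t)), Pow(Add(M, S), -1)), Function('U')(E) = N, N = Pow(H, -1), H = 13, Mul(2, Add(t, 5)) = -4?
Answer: Rational(-2327382147, 8125) ≈ -2.8645e+5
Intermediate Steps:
t = -7 (t = Add(-5, Mul(Rational(1, 2), -4)) = Add(-5, -2) = -7)
N = Rational(1, 13) (N = Pow(13, -1) = Rational(1, 13) ≈ 0.076923)
Function('U')(E) = Rational(1, 13)
Function('o')(M, S) = Mul(Pow(Add(M, S), -1), Add(Rational(1, 13), S)) (Function('o')(M, S) = Mul(Add(S, Rational(1, 13)), Pow(Add(M, S), -1)) = Mul(Add(Rational(1, 13), S), Pow(Add(M, S), -1)) = Mul(Pow(Add(M, S), -1), Add(Rational(1, 13), S)))
Add(Function('o')(646, -21), -286447) = Add(Mul(Pow(Add(646, -21), -1), Add(Rational(1, 13), -21)), -286447) = Add(Mul(Pow(625, -1), Rational(-272, 13)), -286447) = Add(Mul(Rational(1, 625), Rational(-272, 13)), -286447) = Add(Rational(-272, 8125), -286447) = Rational(-2327382147, 8125)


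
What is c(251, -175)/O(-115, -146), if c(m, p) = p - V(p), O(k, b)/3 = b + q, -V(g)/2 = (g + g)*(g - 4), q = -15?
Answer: -17875/69 ≈ -259.06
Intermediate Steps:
V(g) = -4*g*(-4 + g) (V(g) = -2*(g + g)*(g - 4) = -2*2*g*(-4 + g) = -4*g*(-4 + g))
O(k, b) = -45 + 3*b (O(k, b) = 3*(b - 15) = 3*(-15 + b) = -45 + 3*b)
c(m, p) = p - 4*p*(4 - p)
c(251, -175)/O(-115, -146) = (-175*(-15 + 4*(-175)))/(-45 + 3*(-146)) = (-175*(-15 - 700))/(-45 - 438) = -175*(-715)/(-483) = 125125*(-1/483) = -17875/69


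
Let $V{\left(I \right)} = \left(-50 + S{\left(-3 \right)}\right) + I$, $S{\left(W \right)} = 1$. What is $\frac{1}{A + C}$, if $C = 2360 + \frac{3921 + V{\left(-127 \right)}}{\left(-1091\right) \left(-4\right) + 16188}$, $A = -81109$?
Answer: $- \frac{2936}{231206529} \approx -1.2699 \cdot 10^{-5}$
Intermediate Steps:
$V{\left(I \right)} = -49 + I$ ($V{\left(I \right)} = \left(-50 + 1\right) + I = -49 + I$)
$C = \frac{6929495}{2936}$ ($C = 2360 + \frac{3921 - 176}{\left(-1091\right) \left(-4\right) + 16188} = 2360 + \frac{3921 - 176}{4364 + 16188} = 2360 + \frac{3745}{20552} = 2360 + 3745 \cdot \frac{1}{20552} = 2360 + \frac{535}{2936} = \frac{6929495}{2936} \approx 2360.2$)
$\frac{1}{A + C} = \frac{1}{-81109 + \frac{6929495}{2936}} = \frac{1}{- \frac{231206529}{2936}} = - \frac{2936}{231206529}$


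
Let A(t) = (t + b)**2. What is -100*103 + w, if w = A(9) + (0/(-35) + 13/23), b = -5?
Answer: -236519/23 ≈ -10283.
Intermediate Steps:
A(t) = (-5 + t)**2 (A(t) = (t - 5)**2 = (-5 + t)**2)
w = 381/23 (w = (-5 + 9)**2 + (0/(-35) + 13/23) = 4**2 + (0*(-1/35) + 13*(1/23)) = 16 + (0 + 13/23) = 16 + 13/23 = 381/23 ≈ 16.565)
-100*103 + w = -100*103 + 381/23 = -10300 + 381/23 = -236519/23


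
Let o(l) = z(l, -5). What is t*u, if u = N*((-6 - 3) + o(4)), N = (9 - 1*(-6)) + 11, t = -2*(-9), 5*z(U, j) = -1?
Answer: -21528/5 ≈ -4305.6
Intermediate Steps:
z(U, j) = -⅕ (z(U, j) = (⅕)*(-1) = -⅕)
o(l) = -⅕
t = 18
N = 26 (N = (9 + 6) + 11 = 15 + 11 = 26)
u = -1196/5 (u = 26*((-6 - 3) - ⅕) = 26*(-9 - ⅕) = 26*(-46/5) = -1196/5 ≈ -239.20)
t*u = 18*(-1196/5) = -21528/5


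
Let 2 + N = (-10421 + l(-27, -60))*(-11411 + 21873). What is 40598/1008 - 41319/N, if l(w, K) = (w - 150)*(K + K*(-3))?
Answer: 210119015081/5216988798 ≈ 40.276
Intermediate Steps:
l(w, K) = -2*K*(-150 + w) (l(w, K) = (-150 + w)*(K - 3*K) = (-150 + w)*(-2*K) = -2*K*(-150 + w))
N = -331237384 (N = -2 + (-10421 + 2*(-60)*(150 - 1*(-27)))*(-11411 + 21873) = -2 + (-10421 + 2*(-60)*(150 + 27))*10462 = -2 + (-10421 + 2*(-60)*177)*10462 = -2 + (-10421 - 21240)*10462 = -2 - 31661*10462 = -2 - 331237382 = -331237384)
40598/1008 - 41319/N = 40598/1008 - 41319/(-331237384) = 40598*(1/1008) - 41319*(-1/331237384) = 20299/504 + 41319/331237384 = 210119015081/5216988798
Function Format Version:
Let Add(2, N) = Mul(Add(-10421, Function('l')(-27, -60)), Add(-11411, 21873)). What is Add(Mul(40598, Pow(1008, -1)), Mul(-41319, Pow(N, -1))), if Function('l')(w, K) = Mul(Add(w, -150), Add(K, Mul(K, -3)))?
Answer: Rational(210119015081, 5216988798) ≈ 40.276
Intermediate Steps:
Function('l')(w, K) = Mul(-2, K, Add(-150, w)) (Function('l')(w, K) = Mul(Add(-150, w), Add(K, Mul(-3, K))) = Mul(Add(-150, w), Mul(-2, K)) = Mul(-2, K, Add(-150, w)))
N = -331237384 (N = Add(-2, Mul(Add(-10421, Mul(2, -60, Add(150, Mul(-1, -27)))), Add(-11411, 21873))) = Add(-2, Mul(Add(-10421, Mul(2, -60, Add(150, 27))), 10462)) = Add(-2, Mul(Add(-10421, Mul(2, -60, 177)), 10462)) = Add(-2, Mul(Add(-10421, -21240), 10462)) = Add(-2, Mul(-31661, 10462)) = Add(-2, -331237382) = -331237384)
Add(Mul(40598, Pow(1008, -1)), Mul(-41319, Pow(N, -1))) = Add(Mul(40598, Pow(1008, -1)), Mul(-41319, Pow(-331237384, -1))) = Add(Mul(40598, Rational(1, 1008)), Mul(-41319, Rational(-1, 331237384))) = Add(Rational(20299, 504), Rational(41319, 331237384)) = Rational(210119015081, 5216988798)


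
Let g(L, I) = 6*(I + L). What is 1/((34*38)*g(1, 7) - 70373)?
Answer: -1/8357 ≈ -0.00011966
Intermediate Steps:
g(L, I) = 6*I + 6*L
1/((34*38)*g(1, 7) - 70373) = 1/((34*38)*(6*7 + 6*1) - 70373) = 1/(1292*(42 + 6) - 70373) = 1/(1292*48 - 70373) = 1/(62016 - 70373) = 1/(-8357) = -1/8357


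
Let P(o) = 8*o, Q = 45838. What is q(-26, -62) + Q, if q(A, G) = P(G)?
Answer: 45342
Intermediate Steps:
q(A, G) = 8*G
q(-26, -62) + Q = 8*(-62) + 45838 = -496 + 45838 = 45342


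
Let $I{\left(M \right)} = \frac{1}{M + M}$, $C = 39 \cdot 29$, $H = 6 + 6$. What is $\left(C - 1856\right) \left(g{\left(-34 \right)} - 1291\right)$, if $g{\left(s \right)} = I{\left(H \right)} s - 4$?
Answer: $\frac{11278825}{12} \approx 9.399 \cdot 10^{5}$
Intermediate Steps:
$H = 12$
$C = 1131$
$I{\left(M \right)} = \frac{1}{2 M}$
$g{\left(s \right)} = -4 + \frac{s}{24}$ ($g{\left(s \right)} = \frac{1}{2 \cdot 12} s - 4 = \frac{1}{2} \cdot \frac{1}{12} s - 4 = \frac{s}{24} - 4 = -4 + \frac{s}{24}$)
$\left(C - 1856\right) \left(g{\left(-34 \right)} - 1291\right) = \left(1131 - 1856\right) \left(\left(-4 + \frac{1}{24} \left(-34\right)\right) - 1291\right) = - 725 \left(\left(-4 - \frac{17}{12}\right) - 1291\right) = - 725 \left(- \frac{65}{12} - 1291\right) = \left(-725\right) \left(- \frac{15557}{12}\right) = \frac{11278825}{12}$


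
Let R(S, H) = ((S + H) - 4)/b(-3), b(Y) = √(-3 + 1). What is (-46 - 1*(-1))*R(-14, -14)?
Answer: -720*I*√2 ≈ -1018.2*I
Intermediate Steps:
b(Y) = I*√2 (b(Y) = √(-2) = I*√2)
R(S, H) = -I*√2*(-4 + H + S)/2 (R(S, H) = ((S + H) - 4)/((I*√2)) = ((H + S) - 4)*(-I*√2/2) = (-4 + H + S)*(-I*√2/2) = -I*√2*(-4 + H + S)/2)
(-46 - 1*(-1))*R(-14, -14) = (-46 - 1*(-1))*(I*√2*(4 - 1*(-14) - 1*(-14))/2) = (-46 + 1)*(I*√2*(4 + 14 + 14)/2) = -45*I*√2*32/2 = -720*I*√2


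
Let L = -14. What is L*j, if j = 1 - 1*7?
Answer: 84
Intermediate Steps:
j = -6 (j = 1 - 7 = -6)
L*j = -14*(-6) = 84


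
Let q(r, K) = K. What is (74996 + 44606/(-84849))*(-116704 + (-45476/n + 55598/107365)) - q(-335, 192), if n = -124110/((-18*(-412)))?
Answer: -181707701128915561596/21256230065 ≈ -8.5484e+9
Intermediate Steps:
n = -6895/412 (n = -124110/7416 = -124110*1/7416 = -6895/412 ≈ -16.735)
(74996 + 44606/(-84849))*(-116704 + (-45476/n + 55598/107365)) - q(-335, 192) = (74996 + 44606/(-84849))*(-116704 + (-45476/(-6895/412) + 55598/107365)) - 1*192 = (74996 + 44606*(-1/84849))*(-116704 + (-45476*(-412/6895) + 55598*(1/107365))) - 192 = (74996 - 44606/84849)*(-116704 + (18736112/6895 + 55598/107365)) - 192 = 6363290998*(-116704 + 2042625394/751555)/84849 - 192 = (6363290998/84849)*(-85666849326/751555) - 192 = -181707697047719389116/21256230065 - 192 = -181707701128915561596/21256230065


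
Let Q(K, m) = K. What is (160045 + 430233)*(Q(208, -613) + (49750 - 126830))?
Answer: -45375850416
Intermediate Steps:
(160045 + 430233)*(Q(208, -613) + (49750 - 126830)) = (160045 + 430233)*(208 + (49750 - 126830)) = 590278*(208 - 77080) = 590278*(-76872) = -45375850416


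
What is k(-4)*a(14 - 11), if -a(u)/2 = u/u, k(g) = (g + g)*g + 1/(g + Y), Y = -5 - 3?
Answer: -383/6 ≈ -63.833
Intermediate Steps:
Y = -8
k(g) = 1/(-8 + g) + 2*g**2 (k(g) = (g + g)*g + 1/(g - 8) = (2*g)*g + 1/(-8 + g) = 2*g**2 + 1/(-8 + g) = 1/(-8 + g) + 2*g**2)
a(u) = -2 (a(u) = -2*u/u = -2*1 = -2)
k(-4)*a(14 - 11) = ((1 - 16*(-4)**2 + 2*(-4)**3)/(-8 - 4))*(-2) = ((1 - 16*16 + 2*(-64))/(-12))*(-2) = -(1 - 256 - 128)/12*(-2) = -1/12*(-383)*(-2) = (383/12)*(-2) = -383/6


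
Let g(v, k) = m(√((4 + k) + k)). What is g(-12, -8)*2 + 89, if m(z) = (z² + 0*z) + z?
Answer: 65 + 4*I*√3 ≈ 65.0 + 6.9282*I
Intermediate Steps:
m(z) = z + z² (m(z) = (z² + 0) + z = z² + z = z + z²)
g(v, k) = √(4 + 2*k)*(1 + √(4 + 2*k)) (g(v, k) = √((4 + k) + k)*(1 + √((4 + k) + k)) = √(4 + 2*k)*(1 + √(4 + 2*k)))
g(-12, -8)*2 + 89 = (4 + √(4 + 2*(-8)) + 2*(-8))*2 + 89 = (4 + √(4 - 16) - 16)*2 + 89 = (4 + √(-12) - 16)*2 + 89 = (4 + 2*I*√3 - 16)*2 + 89 = (-12 + 2*I*√3)*2 + 89 = (-24 + 4*I*√3) + 89 = 65 + 4*I*√3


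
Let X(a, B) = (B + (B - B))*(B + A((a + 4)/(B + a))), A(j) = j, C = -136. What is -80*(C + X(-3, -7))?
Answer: 6904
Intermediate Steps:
X(a, B) = B*(B + (4 + a)/(B + a)) (X(a, B) = (B + (B - B))*(B + (a + 4)/(B + a)) = (B + 0)*(B + (4 + a)/(B + a)) = B*(B + (4 + a)/(B + a)))
-80*(C + X(-3, -7)) = -80*(-136 - 7*(4 - 3 - 7*(-7 - 3))/(-7 - 3)) = -80*(-136 - 7*(4 - 3 - 7*(-10))/(-10)) = -80*(-136 - 7*(-1/10)*(4 - 3 + 70)) = -80*(-136 - 7*(-1/10)*71) = -80*(-136 + 497/10) = -80*(-863/10) = 6904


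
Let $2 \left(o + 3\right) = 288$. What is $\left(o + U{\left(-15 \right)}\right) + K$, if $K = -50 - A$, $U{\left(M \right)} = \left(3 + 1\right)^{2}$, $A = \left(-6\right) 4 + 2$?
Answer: $129$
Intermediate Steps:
$o = 141$ ($o = -3 + \frac{1}{2} \cdot 288 = -3 + 144 = 141$)
$A = -22$ ($A = -24 + 2 = -22$)
$U{\left(M \right)} = 16$ ($U{\left(M \right)} = 4^{2} = 16$)
$K = -28$ ($K = -50 - -22 = -50 + 22 = -28$)
$\left(o + U{\left(-15 \right)}\right) + K = \left(141 + 16\right) - 28 = 157 - 28 = 129$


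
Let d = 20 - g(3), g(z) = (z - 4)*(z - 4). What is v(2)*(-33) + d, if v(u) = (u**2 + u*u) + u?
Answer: -311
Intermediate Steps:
v(u) = u + 2*u**2 (v(u) = (u**2 + u**2) + u = 2*u**2 + u = u + 2*u**2)
g(z) = (-4 + z)**2 (g(z) = (-4 + z)*(-4 + z) = (-4 + z)**2)
d = 19 (d = 20 - (-4 + 3)**2 = 20 - 1*(-1)**2 = 20 - 1*1 = 20 - 1 = 19)
v(2)*(-33) + d = (2*(1 + 2*2))*(-33) + 19 = (2*(1 + 4))*(-33) + 19 = (2*5)*(-33) + 19 = 10*(-33) + 19 = -330 + 19 = -311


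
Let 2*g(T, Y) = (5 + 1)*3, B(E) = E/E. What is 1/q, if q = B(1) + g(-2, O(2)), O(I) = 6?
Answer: ⅒ ≈ 0.10000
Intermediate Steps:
B(E) = 1
g(T, Y) = 9 (g(T, Y) = ((5 + 1)*3)/2 = (6*3)/2 = (½)*18 = 9)
q = 10 (q = 1 + 9 = 10)
1/q = 1/10 = ⅒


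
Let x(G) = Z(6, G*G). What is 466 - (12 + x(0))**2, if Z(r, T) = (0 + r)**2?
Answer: -1838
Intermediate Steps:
Z(r, T) = r**2
x(G) = 36 (x(G) = 6**2 = 36)
466 - (12 + x(0))**2 = 466 - (12 + 36)**2 = 466 - 1*48**2 = 466 - 1*2304 = 466 - 2304 = -1838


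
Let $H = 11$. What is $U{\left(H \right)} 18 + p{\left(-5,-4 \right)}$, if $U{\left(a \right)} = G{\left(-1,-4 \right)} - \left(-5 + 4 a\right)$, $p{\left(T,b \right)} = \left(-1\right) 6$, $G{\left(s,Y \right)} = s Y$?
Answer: $-636$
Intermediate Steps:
$G{\left(s,Y \right)} = Y s$
$p{\left(T,b \right)} = -6$
$U{\left(a \right)} = 9 - 4 a$ ($U{\left(a \right)} = \left(-4\right) \left(-1\right) - \left(-5 + 4 a\right) = 4 - \left(-5 + 4 a\right) = 9 - 4 a$)
$U{\left(H \right)} 18 + p{\left(-5,-4 \right)} = \left(9 - 44\right) 18 - 6 = \left(-35\right) 18 - 6 = -630 - 6 = -636$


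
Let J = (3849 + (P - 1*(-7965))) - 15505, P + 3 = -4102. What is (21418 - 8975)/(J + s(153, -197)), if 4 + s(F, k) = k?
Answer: -12443/7997 ≈ -1.5560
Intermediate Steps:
P = -4105 (P = -3 - 4102 = -4105)
s(F, k) = -4 + k
J = -7796 (J = (3849 + (-4105 - 1*(-7965))) - 15505 = (3849 + (-4105 + 7965)) - 15505 = (3849 + 3860) - 15505 = 7709 - 15505 = -7796)
(21418 - 8975)/(J + s(153, -197)) = (21418 - 8975)/(-7796 + (-4 - 197)) = 12443/(-7796 - 201) = 12443/(-7997) = 12443*(-1/7997) = -12443/7997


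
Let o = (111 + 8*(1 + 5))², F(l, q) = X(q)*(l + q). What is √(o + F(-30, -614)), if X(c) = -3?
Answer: √27213 ≈ 164.96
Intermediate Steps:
F(l, q) = -3*l - 3*q (F(l, q) = -3*(l + q) = -3*l - 3*q)
o = 25281 (o = (111 + 8*6)² = (111 + 48)² = 159² = 25281)
√(o + F(-30, -614)) = √(25281 + (-3*(-30) - 3*(-614))) = √(25281 + (90 + 1842)) = √(25281 + 1932) = √27213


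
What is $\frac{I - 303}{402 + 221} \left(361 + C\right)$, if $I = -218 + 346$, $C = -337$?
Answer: $- \frac{600}{89} \approx -6.7416$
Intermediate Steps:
$I = 128$
$\frac{I - 303}{402 + 221} \left(361 + C\right) = \frac{128 - 303}{402 + 221} \left(361 - 337\right) = - \frac{175}{623} \cdot 24 = \left(-175\right) \frac{1}{623} \cdot 24 = \left(- \frac{25}{89}\right) 24 = - \frac{600}{89}$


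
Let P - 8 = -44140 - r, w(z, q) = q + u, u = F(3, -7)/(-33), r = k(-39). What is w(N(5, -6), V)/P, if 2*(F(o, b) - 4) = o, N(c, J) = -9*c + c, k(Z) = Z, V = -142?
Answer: 853/264558 ≈ 0.0032242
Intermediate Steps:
r = -39
N(c, J) = -8*c
F(o, b) = 4 + o/2
u = -⅙ (u = (4 + (½)*3)/(-33) = (4 + 3/2)*(-1/33) = (11/2)*(-1/33) = -⅙ ≈ -0.16667)
w(z, q) = -⅙ + q (w(z, q) = q - ⅙ = -⅙ + q)
P = -44093 (P = 8 + (-44140 - 1*(-39)) = 8 + (-44140 + 39) = 8 - 44101 = -44093)
w(N(5, -6), V)/P = (-⅙ - 142)/(-44093) = -853/6*(-1/44093) = 853/264558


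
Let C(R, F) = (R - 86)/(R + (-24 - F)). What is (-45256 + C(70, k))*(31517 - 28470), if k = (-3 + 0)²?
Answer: -5102164936/37 ≈ -1.3790e+8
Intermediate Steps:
k = 9 (k = (-3)² = 9)
C(R, F) = (-86 + R)/(-24 + R - F)
(-45256 + C(70, k))*(31517 - 28470) = (-45256 + (86 - 1*70)/(24 + 9 - 1*70))*(31517 - 28470) = (-45256 + (86 - 70)/(24 + 9 - 70))*3047 = (-45256 + 16/(-37))*3047 = (-45256 - 1/37*16)*3047 = (-45256 - 16/37)*3047 = -1674488/37*3047 = -5102164936/37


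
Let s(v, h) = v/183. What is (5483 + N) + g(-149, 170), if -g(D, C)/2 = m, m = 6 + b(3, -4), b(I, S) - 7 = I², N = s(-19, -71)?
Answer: 995318/183 ≈ 5438.9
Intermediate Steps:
s(v, h) = v/183 (s(v, h) = v*(1/183) = v/183)
N = -19/183 (N = (1/183)*(-19) = -19/183 ≈ -0.10383)
b(I, S) = 7 + I²
m = 22 (m = 6 + (7 + 3²) = 6 + (7 + 9) = 6 + 16 = 22)
g(D, C) = -44 (g(D, C) = -2*22 = -44)
(5483 + N) + g(-149, 170) = (5483 - 19/183) - 44 = 1003370/183 - 44 = 995318/183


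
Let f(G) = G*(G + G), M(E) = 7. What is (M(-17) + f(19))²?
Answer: 531441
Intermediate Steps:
f(G) = 2*G² (f(G) = G*(2*G) = 2*G²)
(M(-17) + f(19))² = (7 + 2*19²)² = (7 + 2*361)² = (7 + 722)² = 729² = 531441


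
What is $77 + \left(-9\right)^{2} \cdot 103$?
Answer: $8420$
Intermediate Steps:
$77 + \left(-9\right)^{2} \cdot 103 = 77 + 81 \cdot 103 = 77 + 8343 = 8420$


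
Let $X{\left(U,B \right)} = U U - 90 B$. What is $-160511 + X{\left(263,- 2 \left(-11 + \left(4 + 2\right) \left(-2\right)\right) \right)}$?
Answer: $-95482$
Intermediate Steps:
$X{\left(U,B \right)} = U^{2} - 90 B$
$-160511 + X{\left(263,- 2 \left(-11 + \left(4 + 2\right) \left(-2\right)\right) \right)} = -160511 + \left(263^{2} - 90 \left(- 2 \left(-11 + \left(4 + 2\right) \left(-2\right)\right)\right)\right) = -160511 + \left(69169 - 90 \left(- 2 \left(-11 + 6 \left(-2\right)\right)\right)\right) = -160511 + \left(69169 - 90 \left(- 2 \left(-11 - 12\right)\right)\right) = -160511 + \left(69169 - 90 \left(\left(-2\right) \left(-23\right)\right)\right) = -160511 + \left(69169 - 4140\right) = -160511 + 65029 = -95482$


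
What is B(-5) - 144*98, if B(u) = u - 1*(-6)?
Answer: -14111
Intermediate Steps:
B(u) = 6 + u (B(u) = u + 6 = 6 + u)
B(-5) - 144*98 = (6 - 5) - 144*98 = 1 - 14112 = -14111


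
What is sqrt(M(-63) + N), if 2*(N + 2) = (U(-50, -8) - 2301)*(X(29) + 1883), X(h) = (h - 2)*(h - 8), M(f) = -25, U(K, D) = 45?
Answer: I*sqrt(2763627) ≈ 1662.4*I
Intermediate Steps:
X(h) = (-8 + h)*(-2 + h) (X(h) = (-2 + h)*(-8 + h) = (-8 + h)*(-2 + h))
N = -2763602 (N = -2 + ((45 - 2301)*((16 + 29**2 - 10*29) + 1883))/2 = -2 + (-2256*((16 + 841 - 290) + 1883))/2 = -2 + (-2256*(567 + 1883))/2 = -2 + (-2256*2450)/2 = -2 + (1/2)*(-5527200) = -2 - 2763600 = -2763602)
sqrt(M(-63) + N) = sqrt(-25 - 2763602) = sqrt(-2763627) = I*sqrt(2763627)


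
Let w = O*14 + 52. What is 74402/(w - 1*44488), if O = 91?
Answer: -37201/21581 ≈ -1.7238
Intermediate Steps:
w = 1326 (w = 91*14 + 52 = 1274 + 52 = 1326)
74402/(w - 1*44488) = 74402/(1326 - 1*44488) = 74402/(1326 - 44488) = 74402/(-43162) = 74402*(-1/43162) = -37201/21581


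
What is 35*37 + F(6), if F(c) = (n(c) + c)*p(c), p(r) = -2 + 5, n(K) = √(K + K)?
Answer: 1313 + 6*√3 ≈ 1323.4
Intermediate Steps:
n(K) = √2*√K (n(K) = √(2*K) = √2*√K)
p(r) = 3
F(c) = 3*c + 3*√2*√c (F(c) = (√2*√c + c)*3 = (c + √2*√c)*3 = 3*c + 3*√2*√c)
35*37 + F(6) = 35*37 + (3*6 + 3*√2*√6) = 1295 + (18 + 6*√3) = 1313 + 6*√3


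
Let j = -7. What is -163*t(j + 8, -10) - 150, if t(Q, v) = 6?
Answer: -1128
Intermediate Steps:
-163*t(j + 8, -10) - 150 = -163*6 - 150 = -978 - 150 = -1128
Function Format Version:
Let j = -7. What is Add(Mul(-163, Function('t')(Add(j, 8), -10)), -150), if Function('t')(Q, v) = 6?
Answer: -1128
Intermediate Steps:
Add(Mul(-163, Function('t')(Add(j, 8), -10)), -150) = Add(Mul(-163, 6), -150) = Add(-978, -150) = -1128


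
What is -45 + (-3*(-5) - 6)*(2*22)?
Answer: 351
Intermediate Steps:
-45 + (-3*(-5) - 6)*(2*22) = -45 + (15 - 6)*44 = -45 + 9*44 = -45 + 396 = 351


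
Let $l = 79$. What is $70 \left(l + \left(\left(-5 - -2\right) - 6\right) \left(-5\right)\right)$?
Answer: $8680$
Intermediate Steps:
$70 \left(l + \left(\left(-5 - -2\right) - 6\right) \left(-5\right)\right) = 70 \left(79 + \left(\left(-5 - -2\right) - 6\right) \left(-5\right)\right) = 70 \left(79 + \left(\left(-5 + 2\right) - 6\right) \left(-5\right)\right) = 70 \left(79 + \left(-3 - 6\right) \left(-5\right)\right) = 70 \left(79 - -45\right) = 70 \left(79 + 45\right) = 70 \cdot 124 = 8680$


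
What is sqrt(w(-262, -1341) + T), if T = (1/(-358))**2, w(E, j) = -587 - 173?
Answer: I*sqrt(97404639)/358 ≈ 27.568*I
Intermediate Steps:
w(E, j) = -760
T = 1/128164 (T = (-1/358)**2 = 1/128164 ≈ 7.8025e-6)
sqrt(w(-262, -1341) + T) = sqrt(-760 + 1/128164) = sqrt(-97404639/128164) = I*sqrt(97404639)/358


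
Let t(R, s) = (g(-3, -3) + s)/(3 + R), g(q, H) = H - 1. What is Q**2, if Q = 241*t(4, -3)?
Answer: 58081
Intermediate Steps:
g(q, H) = -1 + H
t(R, s) = (-4 + s)/(3 + R) (t(R, s) = ((-1 - 3) + s)/(3 + R) = (-4 + s)/(3 + R))
Q = -241 (Q = 241*((-4 - 3)/(3 + 4)) = 241*(-7/7) = 241*((1/7)*(-7)) = 241*(-1) = -241)
Q**2 = (-241)**2 = 58081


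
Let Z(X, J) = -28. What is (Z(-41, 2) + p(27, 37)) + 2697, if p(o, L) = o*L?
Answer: 3668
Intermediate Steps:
p(o, L) = L*o
(Z(-41, 2) + p(27, 37)) + 2697 = (-28 + 37*27) + 2697 = (-28 + 999) + 2697 = 971 + 2697 = 3668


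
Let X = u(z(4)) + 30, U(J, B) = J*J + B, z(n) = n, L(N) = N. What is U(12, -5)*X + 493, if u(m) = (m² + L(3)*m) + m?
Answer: 9111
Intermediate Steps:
U(J, B) = B + J² (U(J, B) = J² + B = B + J²)
u(m) = m² + 4*m (u(m) = (m² + 3*m) + m = m² + 4*m)
X = 62 (X = 4*(4 + 4) + 30 = 4*8 + 30 = 32 + 30 = 62)
U(12, -5)*X + 493 = (-5 + 12²)*62 + 493 = (-5 + 144)*62 + 493 = 139*62 + 493 = 8618 + 493 = 9111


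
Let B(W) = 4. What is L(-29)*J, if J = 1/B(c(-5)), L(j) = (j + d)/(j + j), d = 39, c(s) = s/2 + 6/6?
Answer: -5/116 ≈ -0.043103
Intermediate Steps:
c(s) = 1 + s/2 (c(s) = s*(½) + 6*(⅙) = s/2 + 1 = 1 + s/2)
L(j) = (39 + j)/(2*j) (L(j) = (j + 39)/(j + j) = (39 + j)/((2*j)) = (39 + j)*(1/(2*j)) = (39 + j)/(2*j))
J = ¼ (J = 1/4 = ¼ ≈ 0.25000)
L(-29)*J = ((½)*(39 - 29)/(-29))*(¼) = ((½)*(-1/29)*10)*(¼) = -5/29*¼ = -5/116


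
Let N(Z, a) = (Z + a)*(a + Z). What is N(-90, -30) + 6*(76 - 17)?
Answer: 14754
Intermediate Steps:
N(Z, a) = (Z + a)² (N(Z, a) = (Z + a)*(Z + a) = (Z + a)²)
N(-90, -30) + 6*(76 - 17) = (-90 - 30)² + 6*(76 - 17) = (-120)² + 6*59 = 14400 + 354 = 14754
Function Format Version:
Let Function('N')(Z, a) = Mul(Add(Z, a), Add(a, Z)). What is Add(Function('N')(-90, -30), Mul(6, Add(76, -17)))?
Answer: 14754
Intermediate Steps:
Function('N')(Z, a) = Pow(Add(Z, a), 2) (Function('N')(Z, a) = Mul(Add(Z, a), Add(Z, a)) = Pow(Add(Z, a), 2))
Add(Function('N')(-90, -30), Mul(6, Add(76, -17))) = Add(Pow(Add(-90, -30), 2), Mul(6, Add(76, -17))) = Add(Pow(-120, 2), Mul(6, 59)) = Add(14400, 354) = 14754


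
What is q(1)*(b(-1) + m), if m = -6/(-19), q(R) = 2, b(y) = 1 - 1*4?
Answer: -102/19 ≈ -5.3684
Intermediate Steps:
b(y) = -3 (b(y) = 1 - 4 = -3)
m = 6/19 (m = -6*(-1/19) = 6/19 ≈ 0.31579)
q(1)*(b(-1) + m) = 2*(-3 + 6/19) = 2*(-51/19) = -102/19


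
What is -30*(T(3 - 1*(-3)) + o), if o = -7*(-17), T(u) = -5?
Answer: -3420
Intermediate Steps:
o = 119
-30*(T(3 - 1*(-3)) + o) = -30*(-5 + 119) = -30*114 = -3420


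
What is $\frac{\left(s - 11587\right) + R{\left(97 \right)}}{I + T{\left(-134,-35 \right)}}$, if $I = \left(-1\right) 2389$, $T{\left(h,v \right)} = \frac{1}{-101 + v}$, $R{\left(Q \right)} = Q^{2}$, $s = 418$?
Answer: $\frac{47872}{64981} \approx 0.73671$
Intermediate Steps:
$I = -2389$
$\frac{\left(s - 11587\right) + R{\left(97 \right)}}{I + T{\left(-134,-35 \right)}} = \frac{\left(418 - 11587\right) + 97^{2}}{-2389 + \frac{1}{-101 - 35}} = \frac{\left(418 - 11587\right) + 9409}{-2389 + \frac{1}{-136}} = \frac{-11169 + 9409}{-2389 - \frac{1}{136}} = - \frac{1760}{- \frac{324905}{136}} = \left(-1760\right) \left(- \frac{136}{324905}\right) = \frac{47872}{64981}$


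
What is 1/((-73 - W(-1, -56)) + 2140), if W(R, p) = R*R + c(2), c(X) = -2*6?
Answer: 1/2078 ≈ 0.00048123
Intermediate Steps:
c(X) = -12
W(R, p) = -12 + R² (W(R, p) = R*R - 12 = R² - 12 = -12 + R²)
1/((-73 - W(-1, -56)) + 2140) = 1/((-73 - (-12 + (-1)²)) + 2140) = 1/((-73 - (-12 + 1)) + 2140) = 1/((-73 - 1*(-11)) + 2140) = 1/((-73 + 11) + 2140) = 1/(-62 + 2140) = 1/2078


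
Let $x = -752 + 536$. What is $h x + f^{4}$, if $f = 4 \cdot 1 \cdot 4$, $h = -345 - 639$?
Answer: $278080$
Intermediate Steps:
$h = -984$
$x = -216$
$f = 16$ ($f = 4 \cdot 4 = 16$)
$h x + f^{4} = \left(-984\right) \left(-216\right) + 16^{4} = 212544 + 65536 = 278080$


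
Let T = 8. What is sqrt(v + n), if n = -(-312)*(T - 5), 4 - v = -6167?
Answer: sqrt(7107) ≈ 84.303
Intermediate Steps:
v = 6171 (v = 4 - 1*(-6167) = 4 + 6167 = 6171)
n = 936 (n = -(-312)*(8 - 5) = -(-312)*3 = -104*(-9) = 936)
sqrt(v + n) = sqrt(6171 + 936) = sqrt(7107)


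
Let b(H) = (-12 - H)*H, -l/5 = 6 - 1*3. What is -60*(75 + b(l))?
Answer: -1800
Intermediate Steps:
l = -15 (l = -5*(6 - 1*3) = -5*(6 - 3) = -5*3 = -15)
b(H) = H*(-12 - H)
-60*(75 + b(l)) = -60*(75 - 1*(-15)*(12 - 15)) = -60*(75 - 1*(-15)*(-3)) = -60*(75 - 45) = -60*30 = -1800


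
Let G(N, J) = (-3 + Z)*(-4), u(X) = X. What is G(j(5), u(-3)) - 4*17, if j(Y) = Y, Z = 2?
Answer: -64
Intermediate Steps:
G(N, J) = 4 (G(N, J) = (-3 + 2)*(-4) = -1*(-4) = 4)
G(j(5), u(-3)) - 4*17 = 4 - 4*17 = 4 - 68 = -64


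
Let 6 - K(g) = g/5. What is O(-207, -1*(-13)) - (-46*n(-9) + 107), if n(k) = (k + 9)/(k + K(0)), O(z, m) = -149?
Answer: -256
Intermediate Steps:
K(g) = 6 - g/5
n(k) = (9 + k)/(6 + k) (n(k) = (k + 9)/(k + (6 - ⅕*0)) = (9 + k)/(k + (6 + 0)) = (9 + k)/(k + 6) = (9 + k)/(6 + k))
O(-207, -1*(-13)) - (-46*n(-9) + 107) = -149 - (-46*(9 - 9)/(6 - 9) + 107) = -149 - (-46*0/(-3) + 107) = -149 - (-(-46)*0/3 + 107) = -149 - (-46*0 + 107) = -149 - (0 + 107) = -149 - 1*107 = -149 - 107 = -256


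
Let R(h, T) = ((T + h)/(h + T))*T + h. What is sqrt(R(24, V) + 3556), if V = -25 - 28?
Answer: sqrt(3527) ≈ 59.389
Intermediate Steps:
V = -53
R(h, T) = T + h (R(h, T) = ((T + h)/(T + h))*T + h = 1*T + h = T + h)
sqrt(R(24, V) + 3556) = sqrt((-53 + 24) + 3556) = sqrt(-29 + 3556) = sqrt(3527)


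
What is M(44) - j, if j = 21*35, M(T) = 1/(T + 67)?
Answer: -81584/111 ≈ -734.99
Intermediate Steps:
M(T) = 1/(67 + T)
j = 735
M(44) - j = 1/(67 + 44) - 1*735 = 1/111 - 735 = -81584/111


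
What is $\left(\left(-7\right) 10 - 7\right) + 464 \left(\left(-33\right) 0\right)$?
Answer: $-77$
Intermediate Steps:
$\left(\left(-7\right) 10 - 7\right) + 464 \left(\left(-33\right) 0\right) = \left(-70 - 7\right) + 464 \cdot 0 = -77 + 0 = -77$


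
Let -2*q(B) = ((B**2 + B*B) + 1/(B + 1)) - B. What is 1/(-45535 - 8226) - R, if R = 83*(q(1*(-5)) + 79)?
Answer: -1842873327/430088 ≈ -4284.9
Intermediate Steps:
q(B) = B/2 - B**2 - 1/(2*(1 + B)) (q(B) = -(((B**2 + B*B) + 1/(B + 1)) - B)/2 = -(((B**2 + B**2) + 1/(1 + B)) - B)/2 = -((2*B**2 + 1/(1 + B)) - B)/2 = -((1/(1 + B) + 2*B**2) - B)/2 = -(1/(1 + B) - B + 2*B**2)/2 = B/2 - B**2 - 1/(2*(1 + B)))
R = 34279/8 (R = 83*((-1 + 1*(-5) - (1*(-5))**2 - 2*(1*(-5))**3)/(2*(1 + 1*(-5))) + 79) = 83*((-1 - 5 - 1*(-5)**2 - 2*(-5)**3)/(2*(1 - 5)) + 79) = 83*((1/2)*(-1 - 5 - 1*25 - 2*(-125))/(-4) + 79) = 83*((1/2)*(-1/4)*(-1 - 5 - 25 + 250) + 79) = 83*((1/2)*(-1/4)*219 + 79) = 83*(-219/8 + 79) = 83*(413/8) = 34279/8 ≈ 4284.9)
1/(-45535 - 8226) - R = 1/(-45535 - 8226) - 1*34279/8 = 1/(-53761) - 34279/8 = -1/53761 - 34279/8 = -1842873327/430088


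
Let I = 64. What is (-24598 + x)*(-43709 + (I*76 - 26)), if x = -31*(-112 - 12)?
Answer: 806728734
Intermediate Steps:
x = 3844 (x = -31*(-124) = 3844)
(-24598 + x)*(-43709 + (I*76 - 26)) = (-24598 + 3844)*(-43709 + (64*76 - 26)) = -20754*(-43709 + (4864 - 26)) = -20754*(-43709 + 4838) = -20754*(-38871) = 806728734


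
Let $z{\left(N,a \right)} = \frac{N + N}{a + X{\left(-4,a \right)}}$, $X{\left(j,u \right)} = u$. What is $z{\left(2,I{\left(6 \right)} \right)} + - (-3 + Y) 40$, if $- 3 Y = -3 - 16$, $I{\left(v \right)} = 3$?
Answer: $- \frac{398}{3} \approx -132.67$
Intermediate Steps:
$Y = \frac{19}{3}$ ($Y = - \frac{-3 - 16}{3} = \left(- \frac{1}{3}\right) \left(-19\right) = \frac{19}{3} \approx 6.3333$)
$z{\left(N,a \right)} = \frac{N}{a}$ ($z{\left(N,a \right)} = \frac{N + N}{a + a} = \frac{2 N}{2 a} = 2 N \frac{1}{2 a} = \frac{N}{a}$)
$z{\left(2,I{\left(6 \right)} \right)} + - (-3 + Y) 40 = \frac{2}{3} + - (-3 + \frac{19}{3}) 40 = 2 \cdot \frac{1}{3} + \left(-1\right) \frac{10}{3} \cdot 40 = \frac{2}{3} - \frac{400}{3} = - \frac{398}{3}$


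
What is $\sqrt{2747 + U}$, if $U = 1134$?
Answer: $\sqrt{3881} \approx 62.298$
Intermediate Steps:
$\sqrt{2747 + U} = \sqrt{2747 + 1134} = \sqrt{3881}$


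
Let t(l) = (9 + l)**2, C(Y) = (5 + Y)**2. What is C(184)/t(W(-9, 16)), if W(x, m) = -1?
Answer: 35721/64 ≈ 558.14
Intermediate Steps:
C(184)/t(W(-9, 16)) = (5 + 184)**2/((9 - 1)**2) = 189**2/(8**2) = 35721/64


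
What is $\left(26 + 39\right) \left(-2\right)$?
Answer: $-130$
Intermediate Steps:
$\left(26 + 39\right) \left(-2\right) = 65 \left(-2\right) = -130$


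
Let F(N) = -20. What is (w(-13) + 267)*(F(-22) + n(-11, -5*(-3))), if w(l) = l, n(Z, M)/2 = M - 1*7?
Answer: -1016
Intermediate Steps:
n(Z, M) = -14 + 2*M (n(Z, M) = 2*(M - 1*7) = 2*(M - 7) = 2*(-7 + M) = -14 + 2*M)
(w(-13) + 267)*(F(-22) + n(-11, -5*(-3))) = (-13 + 267)*(-20 + (-14 + 2*(-5*(-3)))) = 254*(-20 + (-14 + 2*15)) = 254*(-20 + (-14 + 30)) = 254*(-20 + 16) = 254*(-4) = -1016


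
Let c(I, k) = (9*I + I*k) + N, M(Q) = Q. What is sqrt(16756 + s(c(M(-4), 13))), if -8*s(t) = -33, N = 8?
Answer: sqrt(268162)/4 ≈ 129.46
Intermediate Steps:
c(I, k) = 8 + 9*I + I*k (c(I, k) = (9*I + I*k) + 8 = 8 + 9*I + I*k)
s(t) = 33/8 (s(t) = -1/8*(-33) = 33/8)
sqrt(16756 + s(c(M(-4), 13))) = sqrt(16756 + 33/8) = sqrt(134081/8) = sqrt(268162)/4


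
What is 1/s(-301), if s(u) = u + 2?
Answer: -1/299 ≈ -0.0033445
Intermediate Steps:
s(u) = 2 + u
1/s(-301) = 1/(2 - 301) = 1/(-299) = -1/299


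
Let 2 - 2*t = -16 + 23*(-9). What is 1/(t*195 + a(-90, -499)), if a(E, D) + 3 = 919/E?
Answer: 45/986593 ≈ 4.5612e-5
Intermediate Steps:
a(E, D) = -3 + 919/E
t = 225/2 (t = 1 - (-16 + 23*(-9))/2 = 1 - (-16 - 207)/2 = 1 - 1/2*(-223) = 1 + 223/2 = 225/2 ≈ 112.50)
1/(t*195 + a(-90, -499)) = 1/((225/2)*195 + (-3 + 919/(-90))) = 1/(43875/2 + (-3 + 919*(-1/90))) = 1/(43875/2 + (-3 - 919/90)) = 1/(43875/2 - 1189/90) = 1/(986593/45) = 45/986593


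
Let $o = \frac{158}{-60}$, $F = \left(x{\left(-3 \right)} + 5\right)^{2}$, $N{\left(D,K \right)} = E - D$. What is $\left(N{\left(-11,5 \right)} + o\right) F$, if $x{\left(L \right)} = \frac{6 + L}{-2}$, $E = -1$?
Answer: $\frac{10829}{120} \approx 90.242$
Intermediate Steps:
$N{\left(D,K \right)} = -1 - D$
$x{\left(L \right)} = -3 - \frac{L}{2}$ ($x{\left(L \right)} = \left(6 + L\right) \left(- \frac{1}{2}\right) = -3 - \frac{L}{2}$)
$F = \frac{49}{4}$ ($F = \left(\left(-3 - - \frac{3}{2}\right) + 5\right)^{2} = \left(\left(-3 + \frac{3}{2}\right) + 5\right)^{2} = \left(- \frac{3}{2} + 5\right)^{2} = \left(\frac{7}{2}\right)^{2} = \frac{49}{4} \approx 12.25$)
$o = - \frac{79}{30}$ ($o = 158 \left(- \frac{1}{60}\right) = - \frac{79}{30} \approx -2.6333$)
$\left(N{\left(-11,5 \right)} + o\right) F = \left(\left(-1 - -11\right) - \frac{79}{30}\right) \frac{49}{4} = \left(\left(-1 + 11\right) - \frac{79}{30}\right) \frac{49}{4} = \left(10 - \frac{79}{30}\right) \frac{49}{4} = \frac{221}{30} \cdot \frac{49}{4} = \frac{10829}{120}$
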